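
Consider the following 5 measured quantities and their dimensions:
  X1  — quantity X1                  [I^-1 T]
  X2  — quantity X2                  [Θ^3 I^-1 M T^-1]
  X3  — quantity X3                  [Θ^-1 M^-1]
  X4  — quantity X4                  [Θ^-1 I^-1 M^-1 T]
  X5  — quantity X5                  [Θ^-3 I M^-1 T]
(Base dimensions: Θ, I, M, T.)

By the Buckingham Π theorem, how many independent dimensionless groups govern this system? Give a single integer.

2

Dimensional matrix (Θ×I×M×T by X1×X2×X3×X4×X5):
  Θ: [ 0  3 -1 -1 -3]
  I: [-1 -1  0 -1  1]
  M: [ 0  1 -1 -1 -1]
  T: [ 1 -1  0  1  1]
Echelon form has 3 nonzero rows (pivots: X1,X2,X3)
Π count = n − r = 5 − 3 = 2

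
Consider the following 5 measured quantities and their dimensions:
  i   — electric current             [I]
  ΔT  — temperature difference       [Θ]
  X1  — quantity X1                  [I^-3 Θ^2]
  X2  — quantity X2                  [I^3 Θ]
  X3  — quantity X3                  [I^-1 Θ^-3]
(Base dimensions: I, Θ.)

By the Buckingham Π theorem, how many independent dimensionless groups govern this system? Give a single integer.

3

Dimensional matrix (I×Θ by i×ΔT×X1×X2×X3):
  I: [ 1  0 -3  3 -1]
  Θ: [ 0  1  2  1 -3]
Echelon form has 2 nonzero rows (pivots: i,ΔT)
Π count = n − r = 5 − 2 = 3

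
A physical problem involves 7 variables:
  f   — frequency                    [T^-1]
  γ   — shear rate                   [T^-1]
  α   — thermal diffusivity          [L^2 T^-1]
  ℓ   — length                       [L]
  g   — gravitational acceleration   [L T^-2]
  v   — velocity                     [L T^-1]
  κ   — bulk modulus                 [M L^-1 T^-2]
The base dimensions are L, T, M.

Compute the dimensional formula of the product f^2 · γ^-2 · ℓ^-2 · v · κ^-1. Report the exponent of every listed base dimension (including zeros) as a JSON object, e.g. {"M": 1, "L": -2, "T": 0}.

Exponent matrix [L,T,M] × [f,γ,α,ℓ,g,v,κ]:
  L: [ 0  0  2  1  1  1 -1]
  T: [-1 -1 -1  0 -2 -1 -2]
  M: [ 0  0  0  0  0  0  1]
  [L]: (2)·0+(-2)·0+(-2)·1+(1)·1+(-1)·-1 = 0
  [T]: (2)·-1+(-2)·-1+(-2)·0+(1)·-1+(-1)·-2 = 1
  [M]: (2)·0+(-2)·0+(-2)·0+(1)·0+(-1)·1 = -1
⇒ T M^-1

{"L": 0, "T": 1, "M": -1}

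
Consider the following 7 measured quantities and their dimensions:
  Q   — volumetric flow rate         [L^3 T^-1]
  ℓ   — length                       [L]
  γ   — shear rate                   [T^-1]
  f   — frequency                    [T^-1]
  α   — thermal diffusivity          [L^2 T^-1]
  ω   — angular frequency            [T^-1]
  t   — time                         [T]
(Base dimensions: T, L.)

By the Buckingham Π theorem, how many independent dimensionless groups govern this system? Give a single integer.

5

Exponent matrix [T,L] × [Q,ℓ,γ,f,α,ω,t]:
  T: [-1  0 -1 -1 -1 -1  1]
  L: [ 3  1  0  0  2  0  0]
Row reduction gives pivot columns Q,ℓ; rank = 2
Π count = n − r = 7 − 2 = 5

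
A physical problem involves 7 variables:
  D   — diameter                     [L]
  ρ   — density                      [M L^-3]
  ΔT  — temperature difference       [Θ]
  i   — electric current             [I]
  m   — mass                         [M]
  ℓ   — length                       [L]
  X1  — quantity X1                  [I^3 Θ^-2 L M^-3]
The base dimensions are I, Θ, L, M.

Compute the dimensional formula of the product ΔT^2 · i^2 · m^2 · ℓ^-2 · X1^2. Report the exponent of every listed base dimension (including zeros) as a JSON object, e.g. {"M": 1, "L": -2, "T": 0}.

{"I": 8, "Θ": -2, "L": 0, "M": -4}

Exponent matrix [I,Θ,L,M] × [D,ρ,ΔT,i,m,ℓ,X1]:
  I: [ 0  0  0  1  0  0  3]
  Θ: [ 0  0  1  0  0  0 -2]
  L: [ 1 -3  0  0  0  1  1]
  M: [ 0  1  0  0  1  0 -3]
  [I]: (2)·0+(2)·1+(2)·0+(-2)·0+(2)·3 = 8
  [Θ]: (2)·1+(2)·0+(2)·0+(-2)·0+(2)·-2 = -2
  [L]: (2)·0+(2)·0+(2)·0+(-2)·1+(2)·1 = 0
  [M]: (2)·0+(2)·0+(2)·1+(-2)·0+(2)·-3 = -4
⇒ I^8 Θ^-2 M^-4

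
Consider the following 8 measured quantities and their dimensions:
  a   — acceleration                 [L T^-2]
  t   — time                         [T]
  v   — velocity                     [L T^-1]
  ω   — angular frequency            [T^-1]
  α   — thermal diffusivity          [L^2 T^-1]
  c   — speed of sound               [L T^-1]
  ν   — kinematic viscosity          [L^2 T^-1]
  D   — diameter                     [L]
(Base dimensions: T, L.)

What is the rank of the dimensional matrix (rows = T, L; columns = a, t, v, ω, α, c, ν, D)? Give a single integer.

Exponent matrix [T,L] × [a,t,v,ω,α,c,ν,D]:
  T: [-2  1 -1 -1 -1 -1 -1  0]
  L: [ 1  0  1  0  2  1  2  1]
RREF → pivots at {a,t} ⇒ r = 2

2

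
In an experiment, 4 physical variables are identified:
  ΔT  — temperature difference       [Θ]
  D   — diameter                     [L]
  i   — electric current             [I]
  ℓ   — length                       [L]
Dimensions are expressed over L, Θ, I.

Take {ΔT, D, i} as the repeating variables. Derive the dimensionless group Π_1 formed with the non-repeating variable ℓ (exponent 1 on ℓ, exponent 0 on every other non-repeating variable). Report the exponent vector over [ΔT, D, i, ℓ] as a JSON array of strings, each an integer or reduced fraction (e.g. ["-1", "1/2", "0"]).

Exponent matrix [L,Θ,I] × [ΔT,D,i,ℓ]:
  L: [ 0  1  0  1]
  Θ: [ 1  0  0  0]
  I: [ 0  0  1  0]
RREF → pivots at {ΔT,D,i} ⇒ r = 3
Pivot set = {ΔT,D,i}, free = {ℓ}
RREF:
  r0: [   1    0    0    0]
  r1: [   0    1    0    1]
  r2: [   0    0    1    0]
Fix exponent of ℓ at 1; solve each RREF row for its pivot's exponent:
  r0: exp(ΔT) + (0)·1 = 0 ⇒ exp(ΔT) = 0
  r1: exp(D) + (1)·1 = 0 ⇒ exp(D) = -1
  r2: exp(i) + (0)·1 = 0 ⇒ exp(i) = 0
Π_1 = D^-1 · ℓ

["0", "-1", "0", "1"]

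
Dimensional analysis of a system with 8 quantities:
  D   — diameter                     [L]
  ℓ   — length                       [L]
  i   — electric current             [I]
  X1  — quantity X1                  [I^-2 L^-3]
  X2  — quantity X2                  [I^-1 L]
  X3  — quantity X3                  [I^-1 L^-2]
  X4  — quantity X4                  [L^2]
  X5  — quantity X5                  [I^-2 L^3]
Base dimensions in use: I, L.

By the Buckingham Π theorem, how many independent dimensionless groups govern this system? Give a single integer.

Dimensional matrix (I×L by D×ℓ×i×X1×X2×X3×X4×X5):
  I: [ 0  0  1 -2 -1 -1  0 -2]
  L: [ 1  1  0 -3  1 -2  2  3]
RREF → pivots at {D,i} ⇒ r = 2
n=8, r=2 ⇒ 6 dimensionless groups

6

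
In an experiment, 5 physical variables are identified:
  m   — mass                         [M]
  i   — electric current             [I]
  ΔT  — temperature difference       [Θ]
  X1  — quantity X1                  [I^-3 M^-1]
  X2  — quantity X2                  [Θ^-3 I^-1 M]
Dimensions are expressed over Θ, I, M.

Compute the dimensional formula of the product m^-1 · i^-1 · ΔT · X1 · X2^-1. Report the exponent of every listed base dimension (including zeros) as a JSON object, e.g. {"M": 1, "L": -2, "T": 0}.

Write exponents as rows Θ,I,M / cols m,i,ΔT,X1,X2:
  Θ: [ 0  0  1  0 -3]
  I: [ 0  1  0 -3 -1]
  M: [ 1  0  0 -1  1]
  [Θ]: (-1)·0+(-1)·0+(1)·1+(1)·0+(-1)·-3 = 4
  [I]: (-1)·0+(-1)·1+(1)·0+(1)·-3+(-1)·-1 = -3
  [M]: (-1)·1+(-1)·0+(1)·0+(1)·-1+(-1)·1 = -3
⇒ Θ^4 I^-3 M^-3

{"Θ": 4, "I": -3, "M": -3}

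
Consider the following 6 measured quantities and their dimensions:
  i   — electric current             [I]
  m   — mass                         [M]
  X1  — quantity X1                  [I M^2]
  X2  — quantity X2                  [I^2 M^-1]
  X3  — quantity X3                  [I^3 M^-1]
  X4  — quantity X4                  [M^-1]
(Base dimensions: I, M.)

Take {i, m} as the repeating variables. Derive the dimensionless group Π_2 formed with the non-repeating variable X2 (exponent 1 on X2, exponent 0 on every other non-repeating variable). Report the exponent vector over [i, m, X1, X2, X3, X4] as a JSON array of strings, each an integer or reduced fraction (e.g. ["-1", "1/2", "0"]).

Exponent matrix [I,M] × [i,m,X1,X2,X3,X4]:
  I: [ 1  0  1  2  3  0]
  M: [ 0  1  2 -1 -1 -1]
Echelon form has 2 nonzero rows (pivots: i,m)
Repeat: i,m; free: X1,X2,X3,X4
RREF:
  r0: [   1    0    1    2    3    0]
  r1: [   0    1    2   -1   -1   -1]
Fix exponent of X2 at 1, X1 at 0, X3 at 0, X4 at 0; solve each RREF row for its pivot's exponent:
  r0: exp(i) + (2)·1 = 0 ⇒ exp(i) = -2
  r1: exp(m) + (-1)·1 = 0 ⇒ exp(m) = 1
Π_2 = i^-2 · m · X2

["-2", "1", "0", "1", "0", "0"]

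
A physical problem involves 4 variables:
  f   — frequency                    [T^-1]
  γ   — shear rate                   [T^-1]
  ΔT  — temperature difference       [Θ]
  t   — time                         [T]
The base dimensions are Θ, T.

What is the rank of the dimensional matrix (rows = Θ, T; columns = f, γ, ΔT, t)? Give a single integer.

Exponent matrix [Θ,T] × [f,γ,ΔT,t]:
  Θ: [ 0  0  1  0]
  T: [-1 -1  0  1]
Row reduction gives pivot columns f,ΔT; rank = 2

2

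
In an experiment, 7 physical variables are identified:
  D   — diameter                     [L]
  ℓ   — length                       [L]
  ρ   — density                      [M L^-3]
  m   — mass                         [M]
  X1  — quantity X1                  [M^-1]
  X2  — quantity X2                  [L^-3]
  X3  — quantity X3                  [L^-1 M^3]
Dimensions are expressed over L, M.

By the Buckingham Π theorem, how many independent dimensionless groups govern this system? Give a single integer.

Dimensional matrix (L×M by D×ℓ×ρ×m×X1×X2×X3):
  L: [ 1  1 -3  0  0 -3 -1]
  M: [ 0  0  1  1 -1  0  3]
RREF → pivots at {D,ρ} ⇒ r = 2
7 vars − rank 2 = 5 Π groups

5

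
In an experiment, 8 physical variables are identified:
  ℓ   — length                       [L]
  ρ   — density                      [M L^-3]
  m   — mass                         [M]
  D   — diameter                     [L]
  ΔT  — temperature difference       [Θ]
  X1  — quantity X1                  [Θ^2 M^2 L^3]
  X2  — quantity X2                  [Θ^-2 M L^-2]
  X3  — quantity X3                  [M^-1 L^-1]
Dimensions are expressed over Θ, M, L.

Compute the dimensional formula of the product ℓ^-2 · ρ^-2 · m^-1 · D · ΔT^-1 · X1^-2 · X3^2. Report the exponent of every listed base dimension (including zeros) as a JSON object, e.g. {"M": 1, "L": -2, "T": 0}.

Write exponents as rows Θ,M,L / cols ℓ,ρ,m,D,ΔT,X1,X2,X3:
  Θ: [ 0  0  0  0  1  2 -2  0]
  M: [ 0  1  1  0  0  2  1 -1]
  L: [ 1 -3  0  1  0  3 -2 -1]
  [Θ]: (-2)·0+(-2)·0+(-1)·0+(1)·0+(-1)·1+(-2)·2+(2)·0 = -5
  [M]: (-2)·0+(-2)·1+(-1)·1+(1)·0+(-1)·0+(-2)·2+(2)·-1 = -9
  [L]: (-2)·1+(-2)·-3+(-1)·0+(1)·1+(-1)·0+(-2)·3+(2)·-1 = -3
⇒ Θ^-5 M^-9 L^-3

{"Θ": -5, "M": -9, "L": -3}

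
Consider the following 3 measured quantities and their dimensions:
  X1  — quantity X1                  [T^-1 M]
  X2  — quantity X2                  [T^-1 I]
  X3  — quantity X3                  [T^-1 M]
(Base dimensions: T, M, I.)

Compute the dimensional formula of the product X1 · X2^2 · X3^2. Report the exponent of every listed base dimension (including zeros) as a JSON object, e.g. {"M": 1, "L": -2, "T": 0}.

{"T": -5, "M": 3, "I": 2}

Write exponents as rows T,M,I / cols X1,X2,X3:
  T: [-1 -1 -1]
  M: [ 1  0  1]
  I: [ 0  1  0]
  [T]: (1)·-1+(2)·-1+(2)·-1 = -5
  [M]: (1)·1+(2)·0+(2)·1 = 3
  [I]: (1)·0+(2)·1+(2)·0 = 2
⇒ T^-5 M^3 I^2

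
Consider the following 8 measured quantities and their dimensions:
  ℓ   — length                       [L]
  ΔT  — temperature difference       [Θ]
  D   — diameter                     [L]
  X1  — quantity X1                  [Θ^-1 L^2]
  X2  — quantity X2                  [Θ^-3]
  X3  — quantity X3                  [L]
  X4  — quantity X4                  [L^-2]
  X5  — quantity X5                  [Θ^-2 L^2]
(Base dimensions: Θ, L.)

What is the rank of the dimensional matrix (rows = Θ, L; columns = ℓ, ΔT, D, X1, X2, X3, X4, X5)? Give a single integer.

2

Write exponents as rows Θ,L / cols ℓ,ΔT,D,X1,X2,X3,X4,X5:
  Θ: [ 0  1  0 -1 -3  0  0 -2]
  L: [ 1  0  1  2  0  1 -2  2]
RREF → pivots at {ℓ,ΔT} ⇒ r = 2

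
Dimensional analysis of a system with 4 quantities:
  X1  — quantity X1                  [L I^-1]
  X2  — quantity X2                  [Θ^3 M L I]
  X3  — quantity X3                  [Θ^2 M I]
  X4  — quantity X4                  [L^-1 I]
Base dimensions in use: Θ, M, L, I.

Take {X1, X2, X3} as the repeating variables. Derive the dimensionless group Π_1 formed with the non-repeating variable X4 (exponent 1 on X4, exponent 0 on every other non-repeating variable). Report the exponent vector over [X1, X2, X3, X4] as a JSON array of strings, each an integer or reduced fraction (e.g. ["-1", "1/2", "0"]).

Dimensional matrix (Θ×M×L×I by X1×X2×X3×X4):
  Θ: [ 0  3  2  0]
  M: [ 0  1  1  0]
  L: [ 1  1  0 -1]
  I: [-1  1  1  1]
Echelon form has 3 nonzero rows (pivots: X1,X2,X3)
Pivot set = {X1,X2,X3}, free = {X4}
RREF:
  r0: [   1    0    0   -1]
  r1: [   0    1    0    0]
  r2: [   0    0    1    0]
  r3: [   0    0    0    0]
Fix exponent of X4 at 1; solve each RREF row for its pivot's exponent:
  r0: exp(X1) + (-1)·1 = 0 ⇒ exp(X1) = 1
  r1: exp(X2) + (0)·1 = 0 ⇒ exp(X2) = 0
  r2: exp(X3) + (0)·1 = 0 ⇒ exp(X3) = 0
Π_1 = X1 · X4

["1", "0", "0", "1"]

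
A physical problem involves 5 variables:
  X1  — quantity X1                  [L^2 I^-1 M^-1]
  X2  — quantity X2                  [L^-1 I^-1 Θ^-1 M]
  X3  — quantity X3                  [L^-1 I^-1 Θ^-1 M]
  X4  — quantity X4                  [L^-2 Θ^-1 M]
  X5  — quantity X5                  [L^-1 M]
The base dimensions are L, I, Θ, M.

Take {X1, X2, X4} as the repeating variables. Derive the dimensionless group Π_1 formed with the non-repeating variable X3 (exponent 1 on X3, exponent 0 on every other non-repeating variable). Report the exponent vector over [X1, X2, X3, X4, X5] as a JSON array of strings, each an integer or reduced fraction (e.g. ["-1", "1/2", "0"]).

["0", "-1", "1", "0", "0"]

Dimensional matrix (L×I×Θ×M by X1×X2×X3×X4×X5):
  L: [ 2 -1 -1 -2 -1]
  I: [-1 -1 -1  0  0]
  Θ: [ 0 -1 -1 -1  0]
  M: [-1  1  1  1  1]
Echelon form has 3 nonzero rows (pivots: X1,X2,X4)
Pivot set = {X1,X2,X4}, free = {X3,X5}
RREF:
  r0: [   1    0    0    0   -1]
  r1: [   0    1    1    0    1]
  r2: [   0    0    0    1   -1]
  r3: [   0    0    0    0    0]
Fix exponent of X3 at 1, X5 at 0; solve each RREF row for its pivot's exponent:
  r0: exp(X1) + (0)·1 = 0 ⇒ exp(X1) = 0
  r1: exp(X2) + (1)·1 = 0 ⇒ exp(X2) = -1
  r2: exp(X4) + (0)·1 = 0 ⇒ exp(X4) = 0
Π_1 = X2^-1 · X3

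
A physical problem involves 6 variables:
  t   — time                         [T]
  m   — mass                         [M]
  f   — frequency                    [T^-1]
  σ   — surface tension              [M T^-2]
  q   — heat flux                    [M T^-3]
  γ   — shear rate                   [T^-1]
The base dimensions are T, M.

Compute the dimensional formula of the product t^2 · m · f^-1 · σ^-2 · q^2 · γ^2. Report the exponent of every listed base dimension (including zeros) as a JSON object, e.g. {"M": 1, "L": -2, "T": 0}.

{"T": -1, "M": 1}

Exponent matrix [T,M] × [t,m,f,σ,q,γ]:
  T: [ 1  0 -1 -2 -3 -1]
  M: [ 0  1  0  1  1  0]
  [T]: (2)·1+(1)·0+(-1)·-1+(-2)·-2+(2)·-3+(2)·-1 = -1
  [M]: (2)·0+(1)·1+(-1)·0+(-2)·1+(2)·1+(2)·0 = 1
⇒ T^-1 M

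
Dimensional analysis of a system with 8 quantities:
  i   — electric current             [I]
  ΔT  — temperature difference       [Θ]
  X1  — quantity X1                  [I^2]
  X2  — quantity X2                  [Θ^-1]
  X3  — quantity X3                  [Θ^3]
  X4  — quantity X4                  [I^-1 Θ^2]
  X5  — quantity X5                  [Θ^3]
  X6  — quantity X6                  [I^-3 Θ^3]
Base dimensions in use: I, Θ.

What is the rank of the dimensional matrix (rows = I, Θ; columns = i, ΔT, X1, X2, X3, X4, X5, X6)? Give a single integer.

Write exponents as rows I,Θ / cols i,ΔT,X1,X2,X3,X4,X5,X6:
  I: [ 1  0  2  0  0 -1  0 -3]
  Θ: [ 0  1  0 -1  3  2  3  3]
Echelon form has 2 nonzero rows (pivots: i,ΔT)

2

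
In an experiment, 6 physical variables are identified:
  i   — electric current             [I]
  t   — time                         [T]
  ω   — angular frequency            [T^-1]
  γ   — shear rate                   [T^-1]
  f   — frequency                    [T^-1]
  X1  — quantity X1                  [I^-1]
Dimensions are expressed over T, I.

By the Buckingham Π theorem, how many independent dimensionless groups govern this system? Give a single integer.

Dimensional matrix (T×I by i×t×ω×γ×f×X1):
  T: [ 0  1 -1 -1 -1  0]
  I: [ 1  0  0  0  0 -1]
Echelon form has 2 nonzero rows (pivots: i,t)
6 vars − rank 2 = 4 Π groups

4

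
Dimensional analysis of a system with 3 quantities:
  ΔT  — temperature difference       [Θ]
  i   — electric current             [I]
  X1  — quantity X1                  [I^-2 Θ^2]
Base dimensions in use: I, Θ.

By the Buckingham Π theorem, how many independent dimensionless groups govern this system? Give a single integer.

Exponent matrix [I,Θ] × [ΔT,i,X1]:
  I: [ 0  1 -2]
  Θ: [ 1  0  2]
RREF → pivots at {ΔT,i} ⇒ r = 2
Π count = n − r = 3 − 2 = 1

1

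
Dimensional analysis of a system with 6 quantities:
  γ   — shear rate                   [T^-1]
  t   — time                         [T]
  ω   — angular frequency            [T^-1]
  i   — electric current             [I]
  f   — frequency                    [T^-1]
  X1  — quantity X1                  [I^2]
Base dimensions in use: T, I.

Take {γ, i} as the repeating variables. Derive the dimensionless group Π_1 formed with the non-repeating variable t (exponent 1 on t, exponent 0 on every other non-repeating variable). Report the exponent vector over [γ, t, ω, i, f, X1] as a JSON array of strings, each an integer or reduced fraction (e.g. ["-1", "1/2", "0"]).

Write exponents as rows T,I / cols γ,t,ω,i,f,X1:
  T: [-1  1 -1  0 -1  0]
  I: [ 0  0  0  1  0  2]
RREF → pivots at {γ,i} ⇒ r = 2
Repeat: γ,i; free: t,ω,f,X1
RREF:
  r0: [   1   -1    1    0    1    0]
  r1: [   0    0    0    1    0    2]
Fix exponent of t at 1, ω at 0, f at 0, X1 at 0; solve each RREF row for its pivot's exponent:
  r0: exp(γ) + (-1)·1 = 0 ⇒ exp(γ) = 1
  r1: exp(i) + (0)·1 = 0 ⇒ exp(i) = 0
Π_1 = γ · t

["1", "1", "0", "0", "0", "0"]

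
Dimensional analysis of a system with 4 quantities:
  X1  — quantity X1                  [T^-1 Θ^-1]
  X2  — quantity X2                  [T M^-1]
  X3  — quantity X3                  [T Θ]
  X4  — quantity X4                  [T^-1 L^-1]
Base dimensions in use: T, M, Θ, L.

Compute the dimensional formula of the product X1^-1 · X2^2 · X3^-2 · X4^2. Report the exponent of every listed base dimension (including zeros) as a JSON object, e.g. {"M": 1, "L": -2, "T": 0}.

Write exponents as rows T,M,Θ,L / cols X1,X2,X3,X4:
  T: [-1  1  1 -1]
  M: [ 0 -1  0  0]
  Θ: [-1  0  1  0]
  L: [ 0  0  0 -1]
  [T]: (-1)·-1+(2)·1+(-2)·1+(2)·-1 = -1
  [M]: (-1)·0+(2)·-1+(-2)·0+(2)·0 = -2
  [Θ]: (-1)·-1+(2)·0+(-2)·1+(2)·0 = -1
  [L]: (-1)·0+(2)·0+(-2)·0+(2)·-1 = -2
⇒ T^-1 M^-2 Θ^-1 L^-2

{"T": -1, "M": -2, "Θ": -1, "L": -2}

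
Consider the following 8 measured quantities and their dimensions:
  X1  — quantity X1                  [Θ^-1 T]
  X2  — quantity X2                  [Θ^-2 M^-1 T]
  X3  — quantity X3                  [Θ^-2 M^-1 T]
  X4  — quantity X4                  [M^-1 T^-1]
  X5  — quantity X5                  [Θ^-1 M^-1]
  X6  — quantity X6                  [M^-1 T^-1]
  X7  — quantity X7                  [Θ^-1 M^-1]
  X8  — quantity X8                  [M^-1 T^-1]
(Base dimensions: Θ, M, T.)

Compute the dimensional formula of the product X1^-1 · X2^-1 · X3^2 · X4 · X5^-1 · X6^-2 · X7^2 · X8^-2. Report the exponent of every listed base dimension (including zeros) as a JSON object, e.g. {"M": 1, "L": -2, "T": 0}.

Exponent matrix [Θ,M,T] × [X1,X2,X3,X4,X5,X6,X7,X8]:
  Θ: [-1 -2 -2  0 -1  0 -1  0]
  M: [ 0 -1 -1 -1 -1 -1 -1 -1]
  T: [ 1  1  1 -1  0 -1  0 -1]
  [Θ]: (-1)·-1+(-1)·-2+(2)·-2+(1)·0+(-1)·-1+(-2)·0+(2)·-1+(-2)·0 = -2
  [M]: (-1)·0+(-1)·-1+(2)·-1+(1)·-1+(-1)·-1+(-2)·-1+(2)·-1+(-2)·-1 = 1
  [T]: (-1)·1+(-1)·1+(2)·1+(1)·-1+(-1)·0+(-2)·-1+(2)·0+(-2)·-1 = 3
⇒ Θ^-2 M T^3

{"Θ": -2, "M": 1, "T": 3}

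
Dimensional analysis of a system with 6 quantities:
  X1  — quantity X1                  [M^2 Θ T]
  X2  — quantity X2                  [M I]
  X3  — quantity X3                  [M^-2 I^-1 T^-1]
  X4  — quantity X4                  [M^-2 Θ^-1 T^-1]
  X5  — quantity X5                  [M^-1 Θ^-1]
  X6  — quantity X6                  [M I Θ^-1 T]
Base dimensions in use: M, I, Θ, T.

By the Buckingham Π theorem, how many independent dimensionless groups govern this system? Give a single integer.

Dimensional matrix (M×I×Θ×T by X1×X2×X3×X4×X5×X6):
  M: [ 2  1 -2 -2 -1  1]
  I: [ 0  1 -1  0  0  1]
  Θ: [ 1  0  0 -1 -1 -1]
  T: [ 1  0 -1 -1  0  1]
Row reduction gives pivot columns X1,X2,X3; rank = 3
6 vars − rank 3 = 3 Π groups

3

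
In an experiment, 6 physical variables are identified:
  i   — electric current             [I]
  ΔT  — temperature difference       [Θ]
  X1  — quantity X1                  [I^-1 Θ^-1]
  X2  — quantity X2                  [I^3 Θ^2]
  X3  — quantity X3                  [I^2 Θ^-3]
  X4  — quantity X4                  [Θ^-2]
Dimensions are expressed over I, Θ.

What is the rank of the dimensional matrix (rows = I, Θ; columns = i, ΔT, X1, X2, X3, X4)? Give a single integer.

Write exponents as rows I,Θ / cols i,ΔT,X1,X2,X3,X4:
  I: [ 1  0 -1  3  2  0]
  Θ: [ 0  1 -1  2 -3 -2]
Echelon form has 2 nonzero rows (pivots: i,ΔT)

2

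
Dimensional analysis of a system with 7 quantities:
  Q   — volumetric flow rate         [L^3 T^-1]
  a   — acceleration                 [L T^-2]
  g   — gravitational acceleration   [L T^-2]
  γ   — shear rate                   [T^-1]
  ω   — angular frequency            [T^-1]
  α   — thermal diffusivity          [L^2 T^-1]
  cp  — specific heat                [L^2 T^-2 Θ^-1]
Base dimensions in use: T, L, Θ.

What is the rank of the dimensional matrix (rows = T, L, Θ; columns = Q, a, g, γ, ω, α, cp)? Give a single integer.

Exponent matrix [T,L,Θ] × [Q,a,g,γ,ω,α,cp]:
  T: [-1 -2 -2 -1 -1 -1 -2]
  L: [ 3  1  1  0  0  2  2]
  Θ: [ 0  0  0  0  0  0 -1]
RREF → pivots at {Q,a,cp} ⇒ r = 3

3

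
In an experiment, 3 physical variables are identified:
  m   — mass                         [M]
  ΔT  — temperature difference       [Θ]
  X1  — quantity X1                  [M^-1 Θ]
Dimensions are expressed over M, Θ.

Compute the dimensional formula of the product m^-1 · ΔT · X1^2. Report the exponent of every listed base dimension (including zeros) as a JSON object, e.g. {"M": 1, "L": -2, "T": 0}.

{"M": -3, "Θ": 3}

Write exponents as rows M,Θ / cols m,ΔT,X1:
  M: [ 1  0 -1]
  Θ: [ 0  1  1]
  [M]: (-1)·1+(1)·0+(2)·-1 = -3
  [Θ]: (-1)·0+(1)·1+(2)·1 = 3
⇒ M^-3 Θ^3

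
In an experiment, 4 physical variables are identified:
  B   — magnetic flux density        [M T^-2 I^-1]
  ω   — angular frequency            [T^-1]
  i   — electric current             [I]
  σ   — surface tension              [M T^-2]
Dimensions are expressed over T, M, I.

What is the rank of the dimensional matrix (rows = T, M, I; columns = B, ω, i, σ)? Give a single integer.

Exponent matrix [T,M,I] × [B,ω,i,σ]:
  T: [-2 -1  0 -2]
  M: [ 1  0  0  1]
  I: [-1  0  1  0]
RREF → pivots at {B,ω,i} ⇒ r = 3

3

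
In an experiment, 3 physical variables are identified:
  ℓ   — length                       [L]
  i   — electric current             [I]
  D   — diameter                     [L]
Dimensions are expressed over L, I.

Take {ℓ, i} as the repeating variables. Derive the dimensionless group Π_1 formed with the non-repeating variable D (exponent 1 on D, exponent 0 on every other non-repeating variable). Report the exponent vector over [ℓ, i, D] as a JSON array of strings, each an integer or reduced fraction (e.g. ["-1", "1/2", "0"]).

["-1", "0", "1"]

Dimensional matrix (L×I by ℓ×i×D):
  L: [ 1  0  1]
  I: [ 0  1  0]
RREF → pivots at {ℓ,i} ⇒ r = 2
Repeat: ℓ,i; free: D
RREF:
  r0: [   1    0    1]
  r1: [   0    1    0]
Fix exponent of D at 1; solve each RREF row for its pivot's exponent:
  r0: exp(ℓ) + (1)·1 = 0 ⇒ exp(ℓ) = -1
  r1: exp(i) + (0)·1 = 0 ⇒ exp(i) = 0
Π_1 = ℓ^-1 · D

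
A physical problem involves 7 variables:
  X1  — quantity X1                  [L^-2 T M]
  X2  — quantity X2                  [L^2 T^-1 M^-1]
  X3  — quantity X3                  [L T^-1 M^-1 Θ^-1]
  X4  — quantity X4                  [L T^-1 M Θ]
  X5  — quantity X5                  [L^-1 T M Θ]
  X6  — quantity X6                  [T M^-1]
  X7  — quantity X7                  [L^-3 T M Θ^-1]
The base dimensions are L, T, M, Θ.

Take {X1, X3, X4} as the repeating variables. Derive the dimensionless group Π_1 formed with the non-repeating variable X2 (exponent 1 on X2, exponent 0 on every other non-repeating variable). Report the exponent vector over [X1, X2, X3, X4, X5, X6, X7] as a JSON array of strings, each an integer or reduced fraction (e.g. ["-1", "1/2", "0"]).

Dimensional matrix (L×T×M×Θ by X1×X2×X3×X4×X5×X6×X7):
  L: [-2  2  1  1 -1  0 -3]
  T: [ 1 -1 -1 -1  1  1  1]
  M: [ 1 -1 -1  1  1 -1  1]
  Θ: [ 0  0 -1  1  1  0 -1]
RREF → pivots at {X1,X3,X4} ⇒ r = 3
Repeat: X1,X3,X4; free: X2,X5,X6,X7
RREF:
  r0: [   1   -1    0    0    0   -1    2]
  r1: [   0    0    1    0   -1   -1    1]
  r2: [   0    0    0    1    0   -1    0]
  r3: [   0    0    0    0    0    0    0]
Fix exponent of X2 at 1, X5 at 0, X6 at 0, X7 at 0; solve each RREF row for its pivot's exponent:
  r0: exp(X1) + (-1)·1 = 0 ⇒ exp(X1) = 1
  r1: exp(X3) + (0)·1 = 0 ⇒ exp(X3) = 0
  r2: exp(X4) + (0)·1 = 0 ⇒ exp(X4) = 0
Π_1 = X1 · X2

["1", "1", "0", "0", "0", "0", "0"]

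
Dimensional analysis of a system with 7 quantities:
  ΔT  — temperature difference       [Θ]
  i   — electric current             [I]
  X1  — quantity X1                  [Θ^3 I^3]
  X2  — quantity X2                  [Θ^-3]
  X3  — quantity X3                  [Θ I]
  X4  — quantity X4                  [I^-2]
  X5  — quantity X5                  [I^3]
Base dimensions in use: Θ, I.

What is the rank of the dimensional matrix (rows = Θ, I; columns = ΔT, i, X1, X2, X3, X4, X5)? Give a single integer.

Dimensional matrix (Θ×I by ΔT×i×X1×X2×X3×X4×X5):
  Θ: [ 1  0  3 -3  1  0  0]
  I: [ 0  1  3  0  1 -2  3]
Row reduction gives pivot columns ΔT,i; rank = 2

2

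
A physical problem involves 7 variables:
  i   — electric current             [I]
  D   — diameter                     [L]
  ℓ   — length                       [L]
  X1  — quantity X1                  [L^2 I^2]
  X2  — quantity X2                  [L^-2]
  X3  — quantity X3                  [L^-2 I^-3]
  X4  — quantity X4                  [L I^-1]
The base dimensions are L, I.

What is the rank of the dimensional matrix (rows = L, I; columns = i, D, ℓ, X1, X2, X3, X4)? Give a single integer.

2

Dimensional matrix (L×I by i×D×ℓ×X1×X2×X3×X4):
  L: [ 0  1  1  2 -2 -2  1]
  I: [ 1  0  0  2  0 -3 -1]
Echelon form has 2 nonzero rows (pivots: i,D)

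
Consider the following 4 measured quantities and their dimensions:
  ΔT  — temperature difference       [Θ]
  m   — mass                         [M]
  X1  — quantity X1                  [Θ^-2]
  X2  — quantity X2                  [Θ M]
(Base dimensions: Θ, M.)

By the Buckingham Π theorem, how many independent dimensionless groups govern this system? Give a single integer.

Dimensional matrix (Θ×M by ΔT×m×X1×X2):
  Θ: [ 1  0 -2  1]
  M: [ 0  1  0  1]
Echelon form has 2 nonzero rows (pivots: ΔT,m)
4 vars − rank 2 = 2 Π groups

2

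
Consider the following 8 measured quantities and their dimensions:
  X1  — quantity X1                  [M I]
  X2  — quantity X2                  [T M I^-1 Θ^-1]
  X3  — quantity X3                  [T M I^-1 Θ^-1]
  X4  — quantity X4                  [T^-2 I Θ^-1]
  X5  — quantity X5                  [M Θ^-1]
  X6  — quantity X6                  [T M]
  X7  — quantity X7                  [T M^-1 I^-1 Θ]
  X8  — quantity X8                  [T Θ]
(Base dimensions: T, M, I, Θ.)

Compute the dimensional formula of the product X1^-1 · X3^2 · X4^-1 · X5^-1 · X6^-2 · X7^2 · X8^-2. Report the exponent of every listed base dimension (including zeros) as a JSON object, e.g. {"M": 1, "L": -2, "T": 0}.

Dimensional matrix (T×M×I×Θ by X1×X2×X3×X4×X5×X6×X7×X8):
  T: [ 0  1  1 -2  0  1  1  1]
  M: [ 1  1  1  0  1  1 -1  0]
  I: [ 1 -1 -1  1  0  0 -1  0]
  Θ: [ 0 -1 -1 -1 -1  0  1  1]
  [T]: (-1)·0+(2)·1+(-1)·-2+(-1)·0+(-2)·1+(2)·1+(-2)·1 = 2
  [M]: (-1)·1+(2)·1+(-1)·0+(-1)·1+(-2)·1+(2)·-1+(-2)·0 = -4
  [I]: (-1)·1+(2)·-1+(-1)·1+(-1)·0+(-2)·0+(2)·-1+(-2)·0 = -6
  [Θ]: (-1)·0+(2)·-1+(-1)·-1+(-1)·-1+(-2)·0+(2)·1+(-2)·1 = 0
⇒ T^2 M^-4 I^-6

{"T": 2, "M": -4, "I": -6, "Θ": 0}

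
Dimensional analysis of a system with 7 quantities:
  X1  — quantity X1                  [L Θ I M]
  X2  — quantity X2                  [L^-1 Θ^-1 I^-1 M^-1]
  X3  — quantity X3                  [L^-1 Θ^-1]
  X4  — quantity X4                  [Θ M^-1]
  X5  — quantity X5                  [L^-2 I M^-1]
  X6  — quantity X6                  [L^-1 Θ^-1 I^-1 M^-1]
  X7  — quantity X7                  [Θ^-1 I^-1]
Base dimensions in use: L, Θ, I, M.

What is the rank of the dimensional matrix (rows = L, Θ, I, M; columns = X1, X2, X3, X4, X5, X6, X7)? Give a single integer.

Dimensional matrix (L×Θ×I×M by X1×X2×X3×X4×X5×X6×X7):
  L: [ 1 -1 -1  0 -2 -1  0]
  Θ: [ 1 -1 -1  1  0 -1 -1]
  I: [ 1 -1  0  0  1 -1 -1]
  M: [ 1 -1  0 -1 -1 -1  0]
Row reduction gives pivot columns X1,X3,X4; rank = 3

3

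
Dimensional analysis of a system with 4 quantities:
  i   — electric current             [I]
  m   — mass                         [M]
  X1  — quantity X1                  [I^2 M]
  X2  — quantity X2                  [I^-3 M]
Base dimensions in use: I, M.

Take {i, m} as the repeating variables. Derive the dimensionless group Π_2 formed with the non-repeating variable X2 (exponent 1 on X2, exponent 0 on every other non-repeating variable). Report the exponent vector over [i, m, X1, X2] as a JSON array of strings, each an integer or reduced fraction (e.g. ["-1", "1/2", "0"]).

["3", "-1", "0", "1"]

Exponent matrix [I,M] × [i,m,X1,X2]:
  I: [ 1  0  2 -3]
  M: [ 0  1  1  1]
Echelon form has 2 nonzero rows (pivots: i,m)
Repeat: i,m; free: X1,X2
RREF:
  r0: [   1    0    2   -3]
  r1: [   0    1    1    1]
Fix exponent of X2 at 1, X1 at 0; solve each RREF row for its pivot's exponent:
  r0: exp(i) + (-3)·1 = 0 ⇒ exp(i) = 3
  r1: exp(m) + (1)·1 = 0 ⇒ exp(m) = -1
Π_2 = i^3 · m^-1 · X2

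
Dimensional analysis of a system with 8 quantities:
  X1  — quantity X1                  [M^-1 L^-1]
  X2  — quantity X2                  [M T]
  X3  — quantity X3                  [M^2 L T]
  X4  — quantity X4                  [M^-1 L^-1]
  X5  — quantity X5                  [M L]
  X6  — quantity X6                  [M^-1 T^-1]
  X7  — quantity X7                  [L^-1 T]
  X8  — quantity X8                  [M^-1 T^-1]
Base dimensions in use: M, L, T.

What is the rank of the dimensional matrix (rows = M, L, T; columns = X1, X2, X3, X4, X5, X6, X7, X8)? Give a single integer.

Dimensional matrix (M×L×T by X1×X2×X3×X4×X5×X6×X7×X8):
  M: [-1  1  2 -1  1 -1  0 -1]
  L: [-1  0  1 -1  1  0 -1  0]
  T: [ 0  1  1  0  0 -1  1 -1]
Row reduction gives pivot columns X1,X2; rank = 2

2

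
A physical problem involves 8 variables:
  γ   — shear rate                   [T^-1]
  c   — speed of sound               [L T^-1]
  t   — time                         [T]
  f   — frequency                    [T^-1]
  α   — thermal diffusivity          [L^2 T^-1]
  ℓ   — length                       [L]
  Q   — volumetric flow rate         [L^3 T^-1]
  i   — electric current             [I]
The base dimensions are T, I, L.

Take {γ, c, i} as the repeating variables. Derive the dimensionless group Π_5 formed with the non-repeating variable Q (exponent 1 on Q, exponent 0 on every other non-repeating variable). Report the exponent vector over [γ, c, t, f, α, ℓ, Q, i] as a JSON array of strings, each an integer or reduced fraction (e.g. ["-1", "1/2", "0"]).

Write exponents as rows T,I,L / cols γ,c,t,f,α,ℓ,Q,i:
  T: [-1 -1  1 -1 -1  0 -1  0]
  I: [ 0  0  0  0  0  0  0  1]
  L: [ 0  1  0  0  2  1  3  0]
Echelon form has 3 nonzero rows (pivots: γ,c,i)
Pivot set = {γ,c,i}, free = {t,f,α,ℓ,Q}
RREF:
  r0: [   1    0   -1    1   -1   -1   -2    0]
  r1: [   0    1    0    0    2    1    3    0]
  r2: [   0    0    0    0    0    0    0    1]
Fix exponent of Q at 1, t at 0, f at 0, α at 0, ℓ at 0; solve each RREF row for its pivot's exponent:
  r0: exp(γ) + (-2)·1 = 0 ⇒ exp(γ) = 2
  r1: exp(c) + (3)·1 = 0 ⇒ exp(c) = -3
  r2: exp(i) + (0)·1 = 0 ⇒ exp(i) = 0
Π_5 = γ^2 · c^-3 · Q

["2", "-3", "0", "0", "0", "0", "1", "0"]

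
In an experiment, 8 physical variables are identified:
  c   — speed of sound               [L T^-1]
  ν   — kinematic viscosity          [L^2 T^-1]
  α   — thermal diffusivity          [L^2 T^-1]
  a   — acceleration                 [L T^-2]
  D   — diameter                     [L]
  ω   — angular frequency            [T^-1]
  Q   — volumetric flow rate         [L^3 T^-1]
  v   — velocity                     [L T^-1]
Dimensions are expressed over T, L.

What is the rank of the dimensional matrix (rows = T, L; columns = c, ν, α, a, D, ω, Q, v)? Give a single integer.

2

Write exponents as rows T,L / cols c,ν,α,a,D,ω,Q,v:
  T: [-1 -1 -1 -2  0 -1 -1 -1]
  L: [ 1  2  2  1  1  0  3  1]
Echelon form has 2 nonzero rows (pivots: c,ν)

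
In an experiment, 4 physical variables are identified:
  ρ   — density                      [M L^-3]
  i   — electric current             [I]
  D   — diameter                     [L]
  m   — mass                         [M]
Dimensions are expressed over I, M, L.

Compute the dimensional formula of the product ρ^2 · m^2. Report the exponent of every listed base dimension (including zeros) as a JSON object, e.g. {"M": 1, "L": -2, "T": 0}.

{"I": 0, "M": 4, "L": -6}

Dimensional matrix (I×M×L by ρ×i×D×m):
  I: [ 0  1  0  0]
  M: [ 1  0  0  1]
  L: [-3  0  1  0]
  [I]: (2)·0+(2)·0 = 0
  [M]: (2)·1+(2)·1 = 4
  [L]: (2)·-3+(2)·0 = -6
⇒ M^4 L^-6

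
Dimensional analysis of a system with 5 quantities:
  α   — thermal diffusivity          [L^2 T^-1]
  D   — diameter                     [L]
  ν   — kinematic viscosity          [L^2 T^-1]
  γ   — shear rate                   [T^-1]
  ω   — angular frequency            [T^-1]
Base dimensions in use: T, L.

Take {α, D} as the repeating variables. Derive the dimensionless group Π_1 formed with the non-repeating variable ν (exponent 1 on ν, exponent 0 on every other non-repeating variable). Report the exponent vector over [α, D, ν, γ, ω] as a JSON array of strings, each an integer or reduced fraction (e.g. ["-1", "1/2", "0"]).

["-1", "0", "1", "0", "0"]

Dimensional matrix (T×L by α×D×ν×γ×ω):
  T: [-1  0 -1 -1 -1]
  L: [ 2  1  2  0  0]
RREF → pivots at {α,D} ⇒ r = 2
Pivot set = {α,D}, free = {ν,γ,ω}
RREF:
  r0: [   1    0    1    1    1]
  r1: [   0    1    0   -2   -2]
Fix exponent of ν at 1, γ at 0, ω at 0; solve each RREF row for its pivot's exponent:
  r0: exp(α) + (1)·1 = 0 ⇒ exp(α) = -1
  r1: exp(D) + (0)·1 = 0 ⇒ exp(D) = 0
Π_1 = α^-1 · ν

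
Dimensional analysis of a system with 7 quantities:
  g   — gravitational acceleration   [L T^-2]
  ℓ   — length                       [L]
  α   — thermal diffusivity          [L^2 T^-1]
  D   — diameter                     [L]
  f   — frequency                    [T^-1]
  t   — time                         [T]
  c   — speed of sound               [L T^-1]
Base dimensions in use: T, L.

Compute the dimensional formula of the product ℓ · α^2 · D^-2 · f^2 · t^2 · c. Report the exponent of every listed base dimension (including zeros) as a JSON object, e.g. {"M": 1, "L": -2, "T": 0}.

{"T": -3, "L": 4}

Exponent matrix [T,L] × [g,ℓ,α,D,f,t,c]:
  T: [-2  0 -1  0 -1  1 -1]
  L: [ 1  1  2  1  0  0  1]
  [T]: (1)·0+(2)·-1+(-2)·0+(2)·-1+(2)·1+(1)·-1 = -3
  [L]: (1)·1+(2)·2+(-2)·1+(2)·0+(2)·0+(1)·1 = 4
⇒ T^-3 L^4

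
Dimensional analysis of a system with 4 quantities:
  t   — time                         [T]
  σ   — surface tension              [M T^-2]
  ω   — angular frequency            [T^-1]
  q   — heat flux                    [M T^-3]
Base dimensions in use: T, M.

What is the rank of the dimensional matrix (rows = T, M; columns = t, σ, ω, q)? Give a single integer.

2

Dimensional matrix (T×M by t×σ×ω×q):
  T: [ 1 -2 -1 -3]
  M: [ 0  1  0  1]
Row reduction gives pivot columns t,σ; rank = 2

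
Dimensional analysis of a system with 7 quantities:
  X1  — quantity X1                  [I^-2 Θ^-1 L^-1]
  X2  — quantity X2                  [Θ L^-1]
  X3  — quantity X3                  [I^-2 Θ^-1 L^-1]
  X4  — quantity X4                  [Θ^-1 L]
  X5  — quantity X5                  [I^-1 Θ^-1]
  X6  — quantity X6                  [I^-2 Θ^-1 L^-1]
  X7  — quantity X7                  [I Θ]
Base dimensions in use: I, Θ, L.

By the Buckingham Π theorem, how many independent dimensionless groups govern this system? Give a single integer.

5

Exponent matrix [I,Θ,L] × [X1,X2,X3,X4,X5,X6,X7]:
  I: [-2  0 -2  0 -1 -2  1]
  Θ: [-1  1 -1 -1 -1 -1  1]
  L: [-1 -1 -1  1  0 -1  0]
Row reduction gives pivot columns X1,X2; rank = 2
7 vars − rank 2 = 5 Π groups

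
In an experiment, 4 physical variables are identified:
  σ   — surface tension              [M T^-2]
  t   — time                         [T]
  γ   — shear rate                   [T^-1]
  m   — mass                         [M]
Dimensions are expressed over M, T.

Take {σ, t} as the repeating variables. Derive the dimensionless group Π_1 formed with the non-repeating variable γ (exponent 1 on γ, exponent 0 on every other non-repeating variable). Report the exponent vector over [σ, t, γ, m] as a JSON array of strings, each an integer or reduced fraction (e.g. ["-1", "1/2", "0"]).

["0", "1", "1", "0"]

Exponent matrix [M,T] × [σ,t,γ,m]:
  M: [ 1  0  0  1]
  T: [-2  1 -1  0]
Row reduction gives pivot columns σ,t; rank = 2
Repeat: σ,t; free: γ,m
RREF:
  r0: [   1    0    0    1]
  r1: [   0    1   -1    2]
Fix exponent of γ at 1, m at 0; solve each RREF row for its pivot's exponent:
  r0: exp(σ) + (0)·1 = 0 ⇒ exp(σ) = 0
  r1: exp(t) + (-1)·1 = 0 ⇒ exp(t) = 1
Π_1 = t · γ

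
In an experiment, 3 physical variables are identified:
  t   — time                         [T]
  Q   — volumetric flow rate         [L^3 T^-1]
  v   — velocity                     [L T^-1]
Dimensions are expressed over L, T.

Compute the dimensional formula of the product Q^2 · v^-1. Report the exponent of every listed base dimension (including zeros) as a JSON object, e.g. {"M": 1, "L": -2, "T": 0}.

{"L": 5, "T": -1}

Dimensional matrix (L×T by t×Q×v):
  L: [ 0  3  1]
  T: [ 1 -1 -1]
  [L]: (2)·3+(-1)·1 = 5
  [T]: (2)·-1+(-1)·-1 = -1
⇒ L^5 T^-1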